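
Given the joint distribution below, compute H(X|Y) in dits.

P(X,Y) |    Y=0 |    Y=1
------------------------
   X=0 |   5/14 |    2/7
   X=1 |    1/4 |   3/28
0.2786 dits

Using the chain rule: H(X|Y) = H(X,Y) - H(Y)

First, compute H(X,Y) = 0.5696 dits

Marginal P(Y) = (17/28, 11/28)
H(Y) = 0.2910 dits

H(X|Y) = H(X,Y) - H(Y) = 0.5696 - 0.2910 = 0.2786 dits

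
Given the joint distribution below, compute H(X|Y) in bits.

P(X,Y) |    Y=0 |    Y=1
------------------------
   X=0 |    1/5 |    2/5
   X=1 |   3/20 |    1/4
0.9696 bits

Using the chain rule: H(X|Y) = H(X,Y) - H(Y)

First, compute H(X,Y) = 1.9037 bits

Marginal P(Y) = (7/20, 13/20)
H(Y) = 0.9341 bits

H(X|Y) = H(X,Y) - H(Y) = 1.9037 - 0.9341 = 0.9696 bits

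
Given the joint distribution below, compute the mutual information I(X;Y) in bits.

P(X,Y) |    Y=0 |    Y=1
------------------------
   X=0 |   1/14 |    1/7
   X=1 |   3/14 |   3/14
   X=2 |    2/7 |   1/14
0.1020 bits

Mutual information: I(X;Y) = H(X) + H(Y) - H(X,Y)

Marginals:
P(X) = (3/14, 3/7, 5/14), H(X) = 1.5306 bits
P(Y) = (4/7, 3/7), H(Y) = 0.9852 bits

Joint entropy: H(X,Y) = 2.4138 bits

I(X;Y) = 1.5306 + 0.9852 - 2.4138 = 0.1020 bits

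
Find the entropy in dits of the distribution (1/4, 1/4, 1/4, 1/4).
0.6021 dits

Shannon entropy is H(X) = -Σ p(x) log p(x).

For P = (1/4, 1/4, 1/4, 1/4):
H = -1/4 × log_10(1/4) -1/4 × log_10(1/4) -1/4 × log_10(1/4) -1/4 × log_10(1/4)
H = 0.6021 dits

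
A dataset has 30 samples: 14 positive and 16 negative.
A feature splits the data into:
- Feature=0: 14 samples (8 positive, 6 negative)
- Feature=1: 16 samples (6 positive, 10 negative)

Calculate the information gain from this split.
0.0280 bits

Information Gain = H(Y) - H(Y|Feature)

Before split:
P(positive) = 14/30 = 0.4667
H(Y) = 0.9968 bits

After split:
Feature=0: H = 0.9852 bits (weight = 14/30)
Feature=1: H = 0.9544 bits (weight = 16/30)
H(Y|Feature) = (14/30)×0.9852 + (16/30)×0.9544 = 0.9688 bits

Information Gain = 0.9968 - 0.9688 = 0.0280 bits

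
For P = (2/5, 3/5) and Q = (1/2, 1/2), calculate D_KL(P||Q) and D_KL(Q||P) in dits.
D_KL(P||Q) = 0.0087, D_KL(Q||P) = 0.0089

KL divergence is not symmetric: D_KL(P||Q) ≠ D_KL(Q||P) in general.

D_KL(P||Q) = 0.0087 dits
D_KL(Q||P) = 0.0089 dits

No, they are not equal!

This asymmetry is why KL divergence is not a true distance metric.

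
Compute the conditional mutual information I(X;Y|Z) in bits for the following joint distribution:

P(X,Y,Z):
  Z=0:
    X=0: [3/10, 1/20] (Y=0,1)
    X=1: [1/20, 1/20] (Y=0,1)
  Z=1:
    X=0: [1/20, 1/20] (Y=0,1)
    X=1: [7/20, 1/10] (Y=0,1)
0.0579 bits

Conditional mutual information: I(X;Y|Z) = H(X|Z) + H(Y|Z) - H(X,Y|Z)

H(Z) = 0.9928
H(X,Z) = 1.7129 → H(X|Z) = 0.7201
H(Y,Z) = 1.8016 → H(Y|Z) = 0.8088
H(X,Y,Z) = 2.4639 → H(X,Y|Z) = 1.4711

I(X;Y|Z) = 0.7201 + 0.8088 - 1.4711 = 0.0579 bits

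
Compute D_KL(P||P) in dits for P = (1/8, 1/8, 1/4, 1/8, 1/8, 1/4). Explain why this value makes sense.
0.0000 dits

KL divergence satisfies the Gibbs inequality: D_KL(P||Q) ≥ 0 for all distributions P, Q.

D_KL(P||Q) = Σ p(x) log(p(x)/q(x))
Each term is p(x) × log_10(p(x)/p(x)) = p(x) × log_10(1) = 0, so the sum is 0.
D_KL(P||Q) = 0.0000 dits

When P = Q, the KL divergence is exactly 0, as there is no 'divergence' between identical distributions.

This non-negativity is a fundamental property: relative entropy cannot be negative because it measures how different Q is from P.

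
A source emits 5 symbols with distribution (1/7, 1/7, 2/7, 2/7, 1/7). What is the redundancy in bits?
0.0860 bits

Redundancy measures how far a source is from maximum entropy:
R = H_max - H(X)

Maximum entropy for 5 symbols: H_max = log_2(5) = 2.3219 bits
Actual entropy: H(X) = 2.2359 bits
Redundancy: R = 2.3219 - 2.2359 = 0.0860 bits

This redundancy represents potential for compression: the source could be compressed by 0.0860 bits per symbol.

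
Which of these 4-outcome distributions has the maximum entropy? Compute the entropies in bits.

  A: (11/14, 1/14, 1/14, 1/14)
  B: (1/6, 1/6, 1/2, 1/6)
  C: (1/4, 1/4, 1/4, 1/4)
C

For a discrete distribution over n outcomes, entropy is maximized by the uniform distribution.

Computing entropies:
H(A) = 1.0892 bits
H(B) = 1.7925 bits
H(C) = 2.0000 bits

The uniform distribution (where all probabilities equal 1/4) achieves the maximum entropy of log_2(4) = 2.0000 bits.

Distribution C has the highest entropy.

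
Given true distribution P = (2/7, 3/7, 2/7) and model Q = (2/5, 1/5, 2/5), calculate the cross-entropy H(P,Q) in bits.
1.7505 bits

Cross-entropy: H(P,Q) = -Σ p(x) log q(x)

Alternatively: H(P,Q) = H(P) + D_KL(P||Q)
H(P) = 1.5567 bits
D_KL(P||Q) = 0.1938 bits

H(P,Q) = 1.5567 + 0.1938 = 1.7505 bits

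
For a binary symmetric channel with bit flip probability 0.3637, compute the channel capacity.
0.0543 bits

For a binary symmetric channel (BSC) with error probability p:
Capacity C = 1 - H(p) bits per symbol

where H(p) = -p log₂(p) - (1-p) log₂(1-p) is the binary entropy function.

H(0.3637) = 0.9457 bits
C = 1 - 0.9457 = 0.0543 bits per symbol

This means we can reliably transmit up to 0.0543 bits of information per channel use.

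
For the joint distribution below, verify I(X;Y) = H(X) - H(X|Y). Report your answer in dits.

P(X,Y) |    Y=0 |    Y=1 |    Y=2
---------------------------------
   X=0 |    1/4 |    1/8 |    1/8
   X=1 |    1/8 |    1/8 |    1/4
I(X;Y) = 0.0184 dits

Mutual information has multiple equivalent forms:
- I(X;Y) = H(X) - H(X|Y)
- I(X;Y) = H(Y) - H(Y|X)
- I(X;Y) = H(X) + H(Y) - H(X,Y)

Computing all quantities:
H(X) = 0.3010, H(Y) = 0.4700, H(X,Y) = 0.7526
H(X|Y) = 0.2826, H(Y|X) = 0.4515

Verification:
H(X) - H(X|Y) = 0.3010 - 0.2826 = 0.0184
H(Y) - H(Y|X) = 0.4700 - 0.4515 = 0.0184
H(X) + H(Y) - H(X,Y) = 0.3010 + 0.4700 - 0.7526 = 0.0184

All forms give I(X;Y) = 0.0184 dits. ✓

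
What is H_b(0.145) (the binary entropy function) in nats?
0.4139 nats

The binary entropy function is:
H(p) = -p log(p) - (1-p) log(1-p)

H(0.145) = -0.145 × log_e(0.145) - 0.855 × log_e(0.855)
H(0.145) = 0.4139 nats

Note: Binary entropy is maximized at p=0.5 (H=1 bit) and minimized at p=0 or p=1 (H=0).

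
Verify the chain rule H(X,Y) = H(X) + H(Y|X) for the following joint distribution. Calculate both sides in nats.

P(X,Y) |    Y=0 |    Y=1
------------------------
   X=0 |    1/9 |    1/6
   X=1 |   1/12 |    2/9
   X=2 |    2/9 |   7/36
H(X,Y) = 1.7367, H(X) = 1.0829, H(Y|X) = 0.6539 (all in nats)

Chain rule: H(X,Y) = H(X) + H(Y|X)

Left side — joint entropy directly:
H(X,Y) = -Σ p(x,y) log p(x,y) = 1.7367 nats

Right side — compute H(Y|X) from the conditional distributions:
P(X) = (5/18, 11/36, 5/12), so H(X) = 1.0829 nats
H(Y|X) = Σ_x P(X=x) · H(Y|X=x):
  P(Y|X=0) = (2/5, 3/5), H(Y|X=0) = 0.6730, weight P(X=0) = 5/18
  P(Y|X=1) = (3/11, 8/11), H(Y|X=1) = 0.5860, weight P(X=1) = 11/36
  P(Y|X=2) = (8/15, 7/15), H(Y|X=2) = 0.6909, weight P(X=2) = 5/12
H(Y|X) = 0.6539 nats

H(X) + H(Y|X) = 1.0829 + 0.6539 = 1.7367 nats

Both sides equal 1.7367 nats. ✓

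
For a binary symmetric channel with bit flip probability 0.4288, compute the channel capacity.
0.0147 bits

For a binary symmetric channel (BSC) with error probability p:
Capacity C = 1 - H(p) bits per symbol

where H(p) = -p log₂(p) - (1-p) log₂(1-p) is the binary entropy function.

H(0.4288) = 0.9853 bits
C = 1 - 0.9853 = 0.0147 bits per symbol

This means we can reliably transmit up to 0.0147 bits of information per channel use.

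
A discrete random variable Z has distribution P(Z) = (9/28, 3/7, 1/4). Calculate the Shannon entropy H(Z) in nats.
1.0745 nats

Shannon entropy is H(X) = -Σ p(x) log p(x).

For P = (9/28, 3/7, 1/4):
H = -9/28 × log_e(9/28) -3/7 × log_e(3/7) -1/4 × log_e(1/4)
H = 1.0745 nats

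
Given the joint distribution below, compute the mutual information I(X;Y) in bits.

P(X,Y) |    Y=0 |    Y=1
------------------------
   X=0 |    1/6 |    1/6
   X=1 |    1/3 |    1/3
0.0000 bits

Mutual information: I(X;Y) = H(X) + H(Y) - H(X,Y)

Marginals:
P(X) = (1/3, 2/3), H(X) = 0.9183 bits
P(Y) = (1/2, 1/2), H(Y) = 1.0000 bits

Joint entropy: H(X,Y) = 1.9183 bits

I(X;Y) = 0.9183 + 1.0000 - 1.9183 = 0.0000 bits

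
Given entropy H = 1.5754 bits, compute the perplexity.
2.9802

Perplexity is 2^H (or exp(H) for natural log).

H = 1.5754 bits
Perplexity = 2^1.5754 = 2.9802

Interpretation: The model's uncertainty is equivalent to choosing uniformly among 3.0 options.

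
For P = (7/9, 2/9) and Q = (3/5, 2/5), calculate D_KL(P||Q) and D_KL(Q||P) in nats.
D_KL(P||Q) = 0.0712, D_KL(Q||P) = 0.0794

KL divergence is not symmetric: D_KL(P||Q) ≠ D_KL(Q||P) in general.

D_KL(P||Q) = 0.0712 nats
D_KL(Q||P) = 0.0794 nats

No, they are not equal!

This asymmetry is why KL divergence is not a true distance metric.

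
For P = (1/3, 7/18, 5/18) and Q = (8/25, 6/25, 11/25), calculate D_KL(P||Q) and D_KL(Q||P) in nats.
D_KL(P||Q) = 0.0735, D_KL(Q||P) = 0.0735

KL divergence is not symmetric: D_KL(P||Q) ≠ D_KL(Q||P) in general.

D_KL(P||Q) = 0.0735 nats
D_KL(Q||P) = 0.0735 nats

In this case they happen to be equal (to 4 decimal places).

This asymmetry is why KL divergence is not a true distance metric.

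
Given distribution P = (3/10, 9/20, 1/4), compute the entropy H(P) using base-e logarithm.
1.0671 nats

Shannon entropy is H(X) = -Σ p(x) log p(x).

For P = (3/10, 9/20, 1/4):
H = -3/10 × log_e(3/10) -9/20 × log_e(9/20) -1/4 × log_e(1/4)
H = 1.0671 nats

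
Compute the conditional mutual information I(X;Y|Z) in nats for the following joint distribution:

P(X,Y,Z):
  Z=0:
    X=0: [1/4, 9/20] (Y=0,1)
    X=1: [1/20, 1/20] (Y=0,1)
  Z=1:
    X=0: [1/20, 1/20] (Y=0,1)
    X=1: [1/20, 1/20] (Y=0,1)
0.0037 nats

Conditional mutual information: I(X;Y|Z) = H(X|Z) + H(Y|Z) - H(X,Y|Z)

H(Z) = 0.5004
H(X,Z) = 0.9404 → H(X|Z) = 0.4400
H(Y,Z) = 1.1683 → H(Y|Z) = 0.6679
H(X,Y,Z) = 1.6046 → H(X,Y|Z) = 1.1042

I(X;Y|Z) = 0.4400 + 0.6679 - 1.1042 = 0.0037 nats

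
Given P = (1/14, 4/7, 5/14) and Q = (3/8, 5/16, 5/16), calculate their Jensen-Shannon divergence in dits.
0.0333 dits

Jensen-Shannon divergence is:
JSD(P||Q) = 0.5 × D_KL(P||M) + 0.5 × D_KL(Q||M)
where M = 0.5 × (P + Q) is the mixture distribution.

M = 0.5 × (1/14, 4/7, 5/14) + 0.5 × (3/8, 5/16, 5/16) = (0.223214, 0.441964, 0.334821)

D_KL(P||M) = 0.0384 dits
D_KL(Q||M) = 0.0281 dits

JSD(P||Q) = 0.5 × 0.0384 + 0.5 × 0.0281 = 0.0333 dits

Unlike KL divergence, JSD is symmetric and bounded: 0 ≤ JSD ≤ log(2).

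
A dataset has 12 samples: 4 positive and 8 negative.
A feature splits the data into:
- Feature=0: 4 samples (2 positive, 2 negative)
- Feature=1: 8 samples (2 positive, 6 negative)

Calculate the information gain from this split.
0.0441 bits

Information Gain = H(Y) - H(Y|Feature)

Before split:
P(positive) = 4/12 = 0.3333
H(Y) = 0.9183 bits

After split:
Feature=0: H = 1.0000 bits (weight = 4/12)
Feature=1: H = 0.8113 bits (weight = 8/12)
H(Y|Feature) = (4/12)×1.0000 + (8/12)×0.8113 = 0.8742 bits

Information Gain = 0.9183 - 0.8742 = 0.0441 bits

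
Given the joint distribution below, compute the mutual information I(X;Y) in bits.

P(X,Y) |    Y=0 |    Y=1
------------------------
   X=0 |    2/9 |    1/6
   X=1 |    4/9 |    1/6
0.0185 bits

Mutual information: I(X;Y) = H(X) + H(Y) - H(X,Y)

Marginals:
P(X) = (7/18, 11/18), H(X) = 0.9641 bits
P(Y) = (2/3, 1/3), H(Y) = 0.9183 bits

Joint entropy: H(X,Y) = 1.8638 bits

I(X;Y) = 0.9641 + 0.9183 - 1.8638 = 0.0185 bits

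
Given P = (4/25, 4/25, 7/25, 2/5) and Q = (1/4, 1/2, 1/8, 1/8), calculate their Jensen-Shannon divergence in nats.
0.1040 nats

Jensen-Shannon divergence is:
JSD(P||Q) = 0.5 × D_KL(P||M) + 0.5 × D_KL(Q||M)
where M = 0.5 × (P + Q) is the mixture distribution.

M = 0.5 × (4/25, 4/25, 7/25, 2/5) + 0.5 × (1/4, 1/2, 1/8, 1/8) = (0.205, 0.33, 0.2025, 0.2625)

D_KL(P||M) = 0.1037 nats
D_KL(Q||M) = 0.1043 nats

JSD(P||Q) = 0.5 × 0.1037 + 0.5 × 0.1043 = 0.1040 nats

Unlike KL divergence, JSD is symmetric and bounded: 0 ≤ JSD ≤ log(2).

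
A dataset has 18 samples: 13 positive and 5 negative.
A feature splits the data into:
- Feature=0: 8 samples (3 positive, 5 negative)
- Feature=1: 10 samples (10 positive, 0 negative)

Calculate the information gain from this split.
0.4282 bits

Information Gain = H(Y) - H(Y|Feature)

Before split:
P(positive) = 13/18 = 0.7222
H(Y) = 0.8524 bits

After split:
Feature=0: H = 0.9544 bits (weight = 8/18)
Feature=1: H = 0.0000 bits (weight = 10/18)
H(Y|Feature) = (8/18)×0.9544 + (10/18)×0.0000 = 0.4242 bits

Information Gain = 0.8524 - 0.4242 = 0.4282 bits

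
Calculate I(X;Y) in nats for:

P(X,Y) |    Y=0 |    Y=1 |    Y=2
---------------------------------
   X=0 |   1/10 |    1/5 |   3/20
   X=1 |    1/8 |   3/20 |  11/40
0.0186 nats

Mutual information: I(X;Y) = H(X) + H(Y) - H(X,Y)

Marginals:
P(X) = (9/20, 11/20), H(X) = 0.6881 nats
P(Y) = (9/40, 7/20, 17/40), H(Y) = 1.0667 nats

Joint entropy: H(X,Y) = 1.7362 nats

I(X;Y) = 0.6881 + 1.0667 - 1.7362 = 0.0186 nats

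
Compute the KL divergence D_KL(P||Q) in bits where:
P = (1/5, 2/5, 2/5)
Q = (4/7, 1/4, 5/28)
0.4337 bits

KL divergence: D_KL(P||Q) = Σ p(x) log(p(x)/q(x))

Computing term by term:
  x=0: 1/5 × log_2[(1/5)/(4/7)] = 1/5 × -1.5146 = -0.3029
  x=1: 2/5 × log_2[(2/5)/(1/4)] = 2/5 × 0.6781 = 0.2712
  x=2: 2/5 × log_2[(2/5)/(5/28)] = 2/5 × 1.1635 = 0.4654

D_KL(P||Q) = 0.4337 bits

Note: KL divergence is always non-negative and equals 0 iff P = Q.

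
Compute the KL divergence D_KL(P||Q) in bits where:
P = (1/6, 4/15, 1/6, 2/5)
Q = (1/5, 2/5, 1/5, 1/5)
0.1563 bits

KL divergence: D_KL(P||Q) = Σ p(x) log(p(x)/q(x))

Computing term by term:
  x=0: 1/6 × log_2[(1/6)/(1/5)] = 1/6 × -0.2630 = -0.0438
  x=1: 4/15 × log_2[(4/15)/(2/5)] = 4/15 × -0.5850 = -0.1560
  x=2: 1/6 × log_2[(1/6)/(1/5)] = 1/6 × -0.2630 = -0.0438
  x=3: 2/5 × log_2[(2/5)/(1/5)] = 2/5 × 1.0000 = 0.4000

D_KL(P||Q) = 0.1563 bits

Note: KL divergence is always non-negative and equals 0 iff P = Q.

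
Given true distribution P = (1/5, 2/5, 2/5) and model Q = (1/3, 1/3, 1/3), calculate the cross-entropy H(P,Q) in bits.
1.5850 bits

Cross-entropy: H(P,Q) = -Σ p(x) log q(x)

Alternatively: H(P,Q) = H(P) + D_KL(P||Q)
H(P) = 1.5219 bits
D_KL(P||Q) = 0.0630 bits

H(P,Q) = 1.5219 + 0.0630 = 1.5850 bits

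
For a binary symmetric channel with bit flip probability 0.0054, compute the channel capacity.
0.9516 bits

For a binary symmetric channel (BSC) with error probability p:
Capacity C = 1 - H(p) bits per symbol

where H(p) = -p log₂(p) - (1-p) log₂(1-p) is the binary entropy function.

H(0.0054) = 0.0484 bits
C = 1 - 0.0484 = 0.9516 bits per symbol

This means we can reliably transmit up to 0.9516 bits of information per channel use.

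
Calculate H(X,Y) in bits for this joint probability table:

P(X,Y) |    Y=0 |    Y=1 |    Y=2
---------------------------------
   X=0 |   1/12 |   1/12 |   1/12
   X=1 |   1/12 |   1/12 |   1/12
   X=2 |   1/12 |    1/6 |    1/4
3.0221 bits

Joint entropy is H(X,Y) = -Σ_{x,y} p(x,y) log p(x,y).

Summing over all non-zero entries:
H(X,Y) = -[1/12·log_2(1/12) + 1/12·log_2(1/12) + 1/12·log_2(1/12) + 1/12·log_2(1/12) + 1/12·log_2(1/12) + 1/12·log_2(1/12) + 1/12·log_2(1/12) + 1/6·log_2(1/6) + 1/4·log_2(1/4)]
H(X,Y) = 3.0221 bits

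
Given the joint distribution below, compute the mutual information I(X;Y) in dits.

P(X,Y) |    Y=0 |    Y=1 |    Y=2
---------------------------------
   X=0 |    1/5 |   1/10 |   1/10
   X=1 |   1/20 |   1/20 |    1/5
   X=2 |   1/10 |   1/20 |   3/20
0.0300 dits

Mutual information: I(X;Y) = H(X) + H(Y) - H(X,Y)

Marginals:
P(X) = (2/5, 3/10, 3/10), H(X) = 0.4729 dits
P(Y) = (7/20, 1/5, 9/20), H(Y) = 0.4554 dits

Joint entropy: H(X,Y) = 0.8983 dits

I(X;Y) = 0.4729 + 0.4554 - 0.8983 = 0.0300 dits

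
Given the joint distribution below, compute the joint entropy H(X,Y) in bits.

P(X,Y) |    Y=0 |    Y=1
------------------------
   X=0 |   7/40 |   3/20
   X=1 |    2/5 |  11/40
1.8916 bits

Joint entropy is H(X,Y) = -Σ_{x,y} p(x,y) log p(x,y).

Summing over all non-zero entries:
H(X,Y) = -[7/40·log_2(7/40) + 3/20·log_2(3/20) + 2/5·log_2(2/5) + 11/40·log_2(11/40)]
H(X,Y) = 1.8916 bits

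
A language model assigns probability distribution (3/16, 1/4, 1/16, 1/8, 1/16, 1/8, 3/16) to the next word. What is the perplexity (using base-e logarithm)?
6.3013

Perplexity is e^H (or exp(H) for natural log).

First, H = -Σ p log p = 1.8407 nats
Perplexity = e^1.8407 = 6.3013

Interpretation: The model's uncertainty is equivalent to choosing uniformly among 6.3 options.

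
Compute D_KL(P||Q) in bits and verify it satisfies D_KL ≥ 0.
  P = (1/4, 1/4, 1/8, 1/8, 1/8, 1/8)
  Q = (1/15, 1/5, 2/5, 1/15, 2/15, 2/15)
0.4375 bits

KL divergence satisfies the Gibbs inequality: D_KL(P||Q) ≥ 0 for all distributions P, Q.

D_KL(P||Q) = Σ p(x) log(p(x)/q(x))
Term by term:
  x=0: 1/4 × log_2[(1/4)/(1/15)] = 0.4767
  x=1: 1/4 × log_2[(1/4)/(1/5)] = 0.0805
  x=2: 1/8 × log_2[(1/8)/(2/5)] = -0.2098
  x=3: 1/8 × log_2[(1/8)/(1/15)] = 0.1134
  x=4: 1/8 × log_2[(1/8)/(2/15)] = -0.0116
  x=5: 1/8 × log_2[(1/8)/(2/15)] = -0.0116
D_KL(P||Q) = 0.4375 bits

D_KL(P||Q) = 0.4375 ≥ 0 ✓

This non-negativity is a fundamental property: relative entropy cannot be negative because it measures how different Q is from P.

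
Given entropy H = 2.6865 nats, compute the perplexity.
14.6802

Perplexity is e^H (or exp(H) for natural log).

H = 2.6865 nats
Perplexity = e^2.6865 = 14.6802

Interpretation: The model's uncertainty is equivalent to choosing uniformly among 14.7 options.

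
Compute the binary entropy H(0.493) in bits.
0.9999 bits

The binary entropy function is:
H(p) = -p log(p) - (1-p) log(1-p)

H(0.493) = -0.493 × log_2(0.493) - 0.507 × log_2(0.507)
H(0.493) = 0.9999 bits

Note: Binary entropy is maximized at p=0.5 (H=1 bit) and minimized at p=0 or p=1 (H=0).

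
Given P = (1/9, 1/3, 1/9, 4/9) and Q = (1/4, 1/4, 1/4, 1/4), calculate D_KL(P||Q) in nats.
0.1714 nats

KL divergence: D_KL(P||Q) = Σ p(x) log(p(x)/q(x))

Computing term by term:
  x=0: 1/9 × log_e[(1/9)/(1/4)] = 1/9 × -0.8109 = -0.0901
  x=1: 1/3 × log_e[(1/3)/(1/4)] = 1/3 × 0.2877 = 0.0959
  x=2: 1/9 × log_e[(1/9)/(1/4)] = 1/9 × -0.8109 = -0.0901
  x=3: 4/9 × log_e[(4/9)/(1/4)] = 4/9 × 0.5754 = 0.2557

D_KL(P||Q) = 0.1714 nats

Note: KL divergence is always non-negative and equals 0 iff P = Q.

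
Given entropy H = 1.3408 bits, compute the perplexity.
2.5329

Perplexity is 2^H (or exp(H) for natural log).

H = 1.3408 bits
Perplexity = 2^1.3408 = 2.5329

Interpretation: The model's uncertainty is equivalent to choosing uniformly among 2.5 options.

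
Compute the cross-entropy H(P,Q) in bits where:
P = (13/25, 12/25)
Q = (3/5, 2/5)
1.0177 bits

Cross-entropy: H(P,Q) = -Σ p(x) log q(x)

Alternatively: H(P,Q) = H(P) + D_KL(P||Q)
H(P) = 0.9988 bits
D_KL(P||Q) = 0.0189 bits

H(P,Q) = 0.9988 + 0.0189 = 1.0177 bits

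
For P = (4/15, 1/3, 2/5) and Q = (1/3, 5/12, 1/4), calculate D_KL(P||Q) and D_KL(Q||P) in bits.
D_KL(P||Q) = 0.0781, D_KL(Q||P) = 0.0719

KL divergence is not symmetric: D_KL(P||Q) ≠ D_KL(Q||P) in general.

D_KL(P||Q) = 0.0781 bits
D_KL(Q||P) = 0.0719 bits

No, they are not equal!

This asymmetry is why KL divergence is not a true distance metric.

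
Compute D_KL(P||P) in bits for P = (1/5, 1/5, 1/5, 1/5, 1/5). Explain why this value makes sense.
0.0000 bits

KL divergence satisfies the Gibbs inequality: D_KL(P||Q) ≥ 0 for all distributions P, Q.

D_KL(P||Q) = Σ p(x) log(p(x)/q(x))
Each term is p(x) × log_2(p(x)/p(x)) = p(x) × log_2(1) = 0, so the sum is 0.
D_KL(P||Q) = 0.0000 bits

When P = Q, the KL divergence is exactly 0, as there is no 'divergence' between identical distributions.

This non-negativity is a fundamental property: relative entropy cannot be negative because it measures how different Q is from P.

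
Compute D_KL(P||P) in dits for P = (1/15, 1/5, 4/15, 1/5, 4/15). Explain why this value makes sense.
0.0000 dits

KL divergence satisfies the Gibbs inequality: D_KL(P||Q) ≥ 0 for all distributions P, Q.

D_KL(P||Q) = Σ p(x) log(p(x)/q(x))
Each term is p(x) × log_10(p(x)/p(x)) = p(x) × log_10(1) = 0, so the sum is 0.
D_KL(P||Q) = 0.0000 dits

When P = Q, the KL divergence is exactly 0, as there is no 'divergence' between identical distributions.

This non-negativity is a fundamental property: relative entropy cannot be negative because it measures how different Q is from P.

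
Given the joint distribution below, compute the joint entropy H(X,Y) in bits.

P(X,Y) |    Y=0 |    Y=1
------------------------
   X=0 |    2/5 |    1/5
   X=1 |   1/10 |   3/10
1.8464 bits

Joint entropy is H(X,Y) = -Σ_{x,y} p(x,y) log p(x,y).

Summing over all non-zero entries:
H(X,Y) = -[2/5·log_2(2/5) + 1/5·log_2(1/5) + 1/10·log_2(1/10) + 3/10·log_2(3/10)]
H(X,Y) = 1.8464 bits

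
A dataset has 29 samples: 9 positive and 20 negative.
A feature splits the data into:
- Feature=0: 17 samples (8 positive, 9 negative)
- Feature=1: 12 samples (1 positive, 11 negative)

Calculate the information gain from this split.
0.1376 bits

Information Gain = H(Y) - H(Y|Feature)

Before split:
P(positive) = 9/29 = 0.3103
H(Y) = 0.8936 bits

After split:
Feature=0: H = 0.9975 bits (weight = 17/29)
Feature=1: H = 0.4138 bits (weight = 12/29)
H(Y|Feature) = (17/29)×0.9975 + (12/29)×0.4138 = 0.7560 bits

Information Gain = 0.8936 - 0.7560 = 0.1376 bits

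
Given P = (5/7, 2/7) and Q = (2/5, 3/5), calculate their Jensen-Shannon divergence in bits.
0.0735 bits

Jensen-Shannon divergence is:
JSD(P||Q) = 0.5 × D_KL(P||M) + 0.5 × D_KL(Q||M)
where M = 0.5 × (P + Q) is the mixture distribution.

M = 0.5 × (5/7, 2/7) + 0.5 × (2/5, 3/5) = (0.557143, 0.442857)

D_KL(P||M) = 0.0754 bits
D_KL(Q||M) = 0.0717 bits

JSD(P||Q) = 0.5 × 0.0754 + 0.5 × 0.0717 = 0.0735 bits

Unlike KL divergence, JSD is symmetric and bounded: 0 ≤ JSD ≤ log(2).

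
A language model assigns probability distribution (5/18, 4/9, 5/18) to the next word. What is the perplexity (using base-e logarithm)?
2.9213

Perplexity is e^H (or exp(H) for natural log).

First, H = -Σ p log p = 1.0720 nats
Perplexity = e^1.0720 = 2.9213

Interpretation: The model's uncertainty is equivalent to choosing uniformly among 2.9 options.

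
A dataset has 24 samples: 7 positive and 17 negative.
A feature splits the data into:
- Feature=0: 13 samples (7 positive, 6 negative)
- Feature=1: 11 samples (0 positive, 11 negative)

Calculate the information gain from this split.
0.3315 bits

Information Gain = H(Y) - H(Y|Feature)

Before split:
P(positive) = 7/24 = 0.2917
H(Y) = 0.8709 bits

After split:
Feature=0: H = 0.9957 bits (weight = 13/24)
Feature=1: H = 0.0000 bits (weight = 11/24)
H(Y|Feature) = (13/24)×0.9957 + (11/24)×0.0000 = 0.5394 bits

Information Gain = 0.8709 - 0.5394 = 0.3315 bits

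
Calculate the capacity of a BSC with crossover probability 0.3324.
0.0826 bits

For a binary symmetric channel (BSC) with error probability p:
Capacity C = 1 - H(p) bits per symbol

where H(p) = -p log₂(p) - (1-p) log₂(1-p) is the binary entropy function.

H(0.3324) = 0.9174 bits
C = 1 - 0.9174 = 0.0826 bits per symbol

This means we can reliably transmit up to 0.0826 bits of information per channel use.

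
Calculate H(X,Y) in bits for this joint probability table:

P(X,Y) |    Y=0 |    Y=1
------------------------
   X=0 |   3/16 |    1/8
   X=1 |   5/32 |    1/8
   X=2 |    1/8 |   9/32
2.5110 bits

Joint entropy is H(X,Y) = -Σ_{x,y} p(x,y) log p(x,y).

Summing over all non-zero entries:
H(X,Y) = -[3/16·log_2(3/16) + 1/8·log_2(1/8) + 5/32·log_2(5/32) + 1/8·log_2(1/8) + 1/8·log_2(1/8) + 9/32·log_2(9/32)]
H(X,Y) = 2.5110 bits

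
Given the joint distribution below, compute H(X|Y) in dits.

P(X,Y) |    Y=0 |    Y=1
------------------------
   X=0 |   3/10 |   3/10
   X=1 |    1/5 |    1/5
0.2923 dits

Using the chain rule: H(X|Y) = H(X,Y) - H(Y)

First, compute H(X,Y) = 0.5933 dits

Marginal P(Y) = (1/2, 1/2)
H(Y) = 0.3010 dits

H(X|Y) = H(X,Y) - H(Y) = 0.5933 - 0.3010 = 0.2923 dits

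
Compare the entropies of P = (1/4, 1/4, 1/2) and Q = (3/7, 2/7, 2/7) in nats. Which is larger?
Q

Computing entropies in nats:
H(P) = 1.0397
H(Q) = 1.0790

Distribution Q has higher entropy.

Intuition: The distribution closer to uniform (more spread out) has higher entropy.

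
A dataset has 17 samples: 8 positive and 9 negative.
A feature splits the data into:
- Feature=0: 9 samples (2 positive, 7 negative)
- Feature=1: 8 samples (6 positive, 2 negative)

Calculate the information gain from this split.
0.2111 bits

Information Gain = H(Y) - H(Y|Feature)

Before split:
P(positive) = 8/17 = 0.4706
H(Y) = 0.9975 bits

After split:
Feature=0: H = 0.7642 bits (weight = 9/17)
Feature=1: H = 0.8113 bits (weight = 8/17)
H(Y|Feature) = (9/17)×0.7642 + (8/17)×0.8113 = 0.7864 bits

Information Gain = 0.9975 - 0.7864 = 0.2111 bits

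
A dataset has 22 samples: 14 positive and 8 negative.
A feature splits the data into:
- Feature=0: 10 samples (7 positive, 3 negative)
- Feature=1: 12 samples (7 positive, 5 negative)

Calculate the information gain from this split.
0.0106 bits

Information Gain = H(Y) - H(Y|Feature)

Before split:
P(positive) = 14/22 = 0.6364
H(Y) = 0.9457 bits

After split:
Feature=0: H = 0.8813 bits (weight = 10/22)
Feature=1: H = 0.9799 bits (weight = 12/22)
H(Y|Feature) = (10/22)×0.8813 + (12/22)×0.9799 = 0.9351 bits

Information Gain = 0.9457 - 0.9351 = 0.0106 bits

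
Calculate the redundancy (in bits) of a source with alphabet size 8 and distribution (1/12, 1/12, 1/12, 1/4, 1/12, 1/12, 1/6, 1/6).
0.1446 bits

Redundancy measures how far a source is from maximum entropy:
R = H_max - H(X)

Maximum entropy for 8 symbols: H_max = log_2(8) = 3.0000 bits
Actual entropy: H(X) = 2.8554 bits
Redundancy: R = 3.0000 - 2.8554 = 0.1446 bits

This redundancy represents potential for compression: the source could be compressed by 0.1446 bits per symbol.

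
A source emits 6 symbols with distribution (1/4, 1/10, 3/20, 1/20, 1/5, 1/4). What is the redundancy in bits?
0.1617 bits

Redundancy measures how far a source is from maximum entropy:
R = H_max - H(X)

Maximum entropy for 6 symbols: H_max = log_2(6) = 2.5850 bits
Actual entropy: H(X) = 2.4232 bits
Redundancy: R = 2.5850 - 2.4232 = 0.1617 bits

This redundancy represents potential for compression: the source could be compressed by 0.1617 bits per symbol.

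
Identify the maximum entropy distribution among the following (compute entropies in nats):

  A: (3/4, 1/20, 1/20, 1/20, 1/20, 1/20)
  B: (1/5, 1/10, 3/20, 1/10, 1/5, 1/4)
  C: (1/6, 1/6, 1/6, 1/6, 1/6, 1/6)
C

For a discrete distribution over n outcomes, entropy is maximized by the uniform distribution.

Computing entropies:
H(A) = 0.9647 nats
H(B) = 1.7354 nats
H(C) = 1.7918 nats

The uniform distribution (where all probabilities equal 1/6) achieves the maximum entropy of log_e(6) = 1.7918 nats.

Distribution C has the highest entropy.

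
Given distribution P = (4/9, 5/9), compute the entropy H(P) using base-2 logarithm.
0.9911 bits

Shannon entropy is H(X) = -Σ p(x) log p(x).

For P = (4/9, 5/9):
H = -4/9 × log_2(4/9) -5/9 × log_2(5/9)
H = 0.9911 bits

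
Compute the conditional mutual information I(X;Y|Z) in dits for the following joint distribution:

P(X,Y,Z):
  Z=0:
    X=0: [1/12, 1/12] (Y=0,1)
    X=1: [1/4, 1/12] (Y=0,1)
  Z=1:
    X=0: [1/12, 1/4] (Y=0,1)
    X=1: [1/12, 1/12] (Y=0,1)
0.0133 dits

Conditional mutual information: I(X;Y|Z) = H(X|Z) + H(Y|Z) - H(X,Y|Z)

H(Z) = 0.3010
H(X,Z) = 0.5775 → H(X|Z) = 0.2764
H(Y,Z) = 0.5775 → H(Y|Z) = 0.2764
H(X,Y,Z) = 0.8406 → H(X,Y|Z) = 0.5396

I(X;Y|Z) = 0.2764 + 0.2764 - 0.5396 = 0.0133 dits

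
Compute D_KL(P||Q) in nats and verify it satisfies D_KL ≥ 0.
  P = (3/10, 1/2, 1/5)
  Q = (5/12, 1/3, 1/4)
0.0596 nats

KL divergence satisfies the Gibbs inequality: D_KL(P||Q) ≥ 0 for all distributions P, Q.

D_KL(P||Q) = Σ p(x) log(p(x)/q(x))
Term by term:
  x=0: 3/10 × log_e[(3/10)/(5/12)] = -0.0986
  x=1: 1/2 × log_e[(1/2)/(1/3)] = 0.2027
  x=2: 1/5 × log_e[(1/5)/(1/4)] = -0.0446
D_KL(P||Q) = 0.0596 nats

D_KL(P||Q) = 0.0596 ≥ 0 ✓

This non-negativity is a fundamental property: relative entropy cannot be negative because it measures how different Q is from P.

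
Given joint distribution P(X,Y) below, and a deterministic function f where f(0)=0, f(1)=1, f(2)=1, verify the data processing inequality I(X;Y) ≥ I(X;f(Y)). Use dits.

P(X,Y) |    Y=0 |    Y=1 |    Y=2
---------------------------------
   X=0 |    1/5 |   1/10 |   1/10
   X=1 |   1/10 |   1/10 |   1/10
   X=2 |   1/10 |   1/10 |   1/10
I(X;Y) = 0.0060, I(X;f(Y)) = 0.0060, inequality holds: 0.0060 ≥ 0.0060

Data Processing Inequality: For any Markov chain X → Y → Z, we have I(X;Y) ≥ I(X;Z).

Here Z = f(Y) is a deterministic function of Y, forming X → Y → Z.

Original I(X;Y) = 0.0060 dits

After applying f:
P(X,Z) where Z=f(Y):
- P(X,Z=0) = P(X,Y=0)
- P(X,Z=1) = P(X,Y=1) + P(X,Y=2)

I(X;Z) = I(X;f(Y)) = 0.0060 dits

Verification: 0.0060 ≥ 0.0060 ✓

Information cannot be created by processing; the function f can only lose information about X.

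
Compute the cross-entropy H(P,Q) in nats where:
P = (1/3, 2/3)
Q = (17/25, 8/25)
0.8882 nats

Cross-entropy: H(P,Q) = -Σ p(x) log q(x)

Alternatively: H(P,Q) = H(P) + D_KL(P||Q)
H(P) = 0.6365 nats
D_KL(P||Q) = 0.2517 nats

H(P,Q) = 0.6365 + 0.2517 = 0.8882 nats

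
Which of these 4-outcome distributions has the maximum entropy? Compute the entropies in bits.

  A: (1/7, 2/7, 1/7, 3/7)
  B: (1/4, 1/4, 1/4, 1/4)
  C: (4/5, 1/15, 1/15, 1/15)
B

For a discrete distribution over n outcomes, entropy is maximized by the uniform distribution.

Computing entropies:
H(A) = 1.8424 bits
H(B) = 2.0000 bits
H(C) = 1.0389 bits

The uniform distribution (where all probabilities equal 1/4) achieves the maximum entropy of log_2(4) = 2.0000 bits.

Distribution B has the highest entropy.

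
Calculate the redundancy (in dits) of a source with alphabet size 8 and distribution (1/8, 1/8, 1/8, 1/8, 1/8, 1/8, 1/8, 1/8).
0.0000 dits

Redundancy measures how far a source is from maximum entropy:
R = H_max - H(X)

Maximum entropy for 8 symbols: H_max = log_10(8) = 0.9031 dits
Actual entropy: H(X) = 0.9031 dits
Redundancy: R = 0.9031 - 0.9031 = 0.0000 dits

This redundancy represents potential for compression: the source could be compressed by 0.0000 dits per symbol.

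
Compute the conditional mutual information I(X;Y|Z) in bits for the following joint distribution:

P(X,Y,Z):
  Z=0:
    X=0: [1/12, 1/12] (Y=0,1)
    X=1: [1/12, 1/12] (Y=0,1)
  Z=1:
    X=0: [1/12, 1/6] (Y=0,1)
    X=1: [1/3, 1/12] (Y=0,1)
0.1059 bits

Conditional mutual information: I(X;Y|Z) = H(X|Z) + H(Y|Z) - H(X,Y|Z)

H(Z) = 0.9183
H(X,Z) = 1.8879 → H(X|Z) = 0.9696
H(Y,Z) = 1.8879 → H(Y|Z) = 0.9696
H(X,Y,Z) = 2.7516 → H(X,Y|Z) = 1.8333

I(X;Y|Z) = 0.9696 + 0.9696 - 1.8333 = 0.1059 bits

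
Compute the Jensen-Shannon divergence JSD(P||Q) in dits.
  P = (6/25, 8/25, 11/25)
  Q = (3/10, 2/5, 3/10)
0.0046 dits

Jensen-Shannon divergence is:
JSD(P||Q) = 0.5 × D_KL(P||M) + 0.5 × D_KL(Q||M)
where M = 0.5 × (P + Q) is the mixture distribution.

M = 0.5 × (6/25, 8/25, 11/25) + 0.5 × (3/10, 2/5, 3/10) = (0.27, 9/25, 0.37)

D_KL(P||M) = 0.0045 dits
D_KL(Q||M) = 0.0047 dits

JSD(P||Q) = 0.5 × 0.0045 + 0.5 × 0.0047 = 0.0046 dits

Unlike KL divergence, JSD is symmetric and bounded: 0 ≤ JSD ≤ log(2).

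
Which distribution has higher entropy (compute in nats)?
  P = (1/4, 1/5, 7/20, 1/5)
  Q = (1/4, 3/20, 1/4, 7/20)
P

Computing entropies in nats:
H(P) = 1.3578
H(Q) = 1.3452

Distribution P has higher entropy.

Intuition: The distribution closer to uniform (more spread out) has higher entropy.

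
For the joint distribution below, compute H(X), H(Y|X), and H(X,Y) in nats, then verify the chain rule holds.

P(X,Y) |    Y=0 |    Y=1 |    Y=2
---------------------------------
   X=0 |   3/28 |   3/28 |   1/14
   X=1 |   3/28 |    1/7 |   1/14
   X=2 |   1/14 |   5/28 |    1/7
H(X,Y) = 2.1471, H(X) = 1.0898, H(Y|X) = 1.0573 (all in nats)

Chain rule: H(X,Y) = H(X) + H(Y|X)

Left side — joint entropy directly:
H(X,Y) = -Σ p(x,y) log p(x,y) = 2.1471 nats

Right side — compute H(Y|X) from the conditional distributions:
P(X) = (2/7, 9/28, 11/28), so H(X) = 1.0898 nats
H(Y|X) = Σ_x P(X=x) · H(Y|X=x):
  P(Y|X=0) = (3/8, 3/8, 1/4), H(Y|X=0) = 1.0822, weight P(X=0) = 2/7
  P(Y|X=1) = (1/3, 4/9, 2/9), H(Y|X=1) = 1.0609, weight P(X=1) = 9/28
  P(Y|X=2) = (2/11, 5/11, 4/11), H(Y|X=2) = 1.0362, weight P(X=2) = 11/28
H(Y|X) = 1.0573 nats

H(X) + H(Y|X) = 1.0898 + 1.0573 = 2.1471 nats

Both sides equal 2.1471 nats. ✓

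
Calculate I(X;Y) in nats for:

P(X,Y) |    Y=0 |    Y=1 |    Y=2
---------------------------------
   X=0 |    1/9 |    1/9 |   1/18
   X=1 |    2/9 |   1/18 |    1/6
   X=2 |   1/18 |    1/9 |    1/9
0.0702 nats

Mutual information: I(X;Y) = H(X) + H(Y) - H(X,Y)

Marginals:
P(X) = (5/18, 4/9, 5/18), H(X) = 1.0720 nats
P(Y) = (7/18, 5/18, 1/3), H(Y) = 1.0893 nats

Joint entropy: H(X,Y) = 2.0911 nats

I(X;Y) = 1.0720 + 1.0893 - 2.0911 = 0.0702 nats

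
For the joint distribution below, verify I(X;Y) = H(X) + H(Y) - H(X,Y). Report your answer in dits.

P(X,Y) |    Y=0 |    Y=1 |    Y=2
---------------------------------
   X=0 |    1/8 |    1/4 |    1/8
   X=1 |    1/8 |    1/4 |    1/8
I(X;Y) = 0.0000 dits

Mutual information has multiple equivalent forms:
- I(X;Y) = H(X) - H(X|Y)
- I(X;Y) = H(Y) - H(Y|X)
- I(X;Y) = H(X) + H(Y) - H(X,Y)

Computing all quantities:
H(X) = 0.3010, H(Y) = 0.4515, H(X,Y) = 0.7526
H(X|Y) = 0.3010, H(Y|X) = 0.4515

Verification:
H(X) - H(X|Y) = 0.3010 - 0.3010 = 0.0000
H(Y) - H(Y|X) = 0.4515 - 0.4515 = 0.0000
H(X) + H(Y) - H(X,Y) = 0.3010 + 0.4515 - 0.7526 = 0.0000

All forms give I(X;Y) = 0.0000 dits. ✓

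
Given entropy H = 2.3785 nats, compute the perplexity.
10.7887

Perplexity is e^H (or exp(H) for natural log).

H = 2.3785 nats
Perplexity = e^2.3785 = 10.7887

Interpretation: The model's uncertainty is equivalent to choosing uniformly among 10.8 options.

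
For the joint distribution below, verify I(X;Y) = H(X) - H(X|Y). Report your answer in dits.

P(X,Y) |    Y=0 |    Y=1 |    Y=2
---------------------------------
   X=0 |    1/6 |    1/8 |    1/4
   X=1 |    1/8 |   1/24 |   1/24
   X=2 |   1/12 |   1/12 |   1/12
I(X;Y) = 0.0159 dits

Mutual information has multiple equivalent forms:
- I(X;Y) = H(X) - H(X|Y)
- I(X;Y) = H(Y) - H(Y|X)
- I(X;Y) = H(X) + H(Y) - H(X,Y)

Computing all quantities:
H(X) = 0.4367, H(Y) = 0.4700, H(X,Y) = 0.8908
H(X|Y) = 0.4208, H(Y|X) = 0.4541

Verification:
H(X) - H(X|Y) = 0.4367 - 0.4208 = 0.0159
H(Y) - H(Y|X) = 0.4700 - 0.4541 = 0.0159
H(X) + H(Y) - H(X,Y) = 0.4367 + 0.4700 - 0.8908 = 0.0159

All forms give I(X;Y) = 0.0159 dits. ✓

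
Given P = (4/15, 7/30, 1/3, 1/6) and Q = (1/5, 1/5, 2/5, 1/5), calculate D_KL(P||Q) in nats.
0.0215 nats

KL divergence: D_KL(P||Q) = Σ p(x) log(p(x)/q(x))

Computing term by term:
  x=0: 4/15 × log_e[(4/15)/(1/5)] = 4/15 × 0.2877 = 0.0767
  x=1: 7/30 × log_e[(7/30)/(1/5)] = 7/30 × 0.1542 = 0.0360
  x=2: 1/3 × log_e[(1/3)/(2/5)] = 1/3 × -0.1823 = -0.0608
  x=3: 1/6 × log_e[(1/6)/(1/5)] = 1/6 × -0.1823 = -0.0304

D_KL(P||Q) = 0.0215 nats

Note: KL divergence is always non-negative and equals 0 iff P = Q.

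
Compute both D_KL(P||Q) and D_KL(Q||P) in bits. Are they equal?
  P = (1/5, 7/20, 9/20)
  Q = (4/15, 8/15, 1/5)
D_KL(P||Q) = 0.2308, D_KL(Q||P) = 0.2008

KL divergence is not symmetric: D_KL(P||Q) ≠ D_KL(Q||P) in general.

D_KL(P||Q) = 0.2308 bits
D_KL(Q||P) = 0.2008 bits

No, they are not equal!

This asymmetry is why KL divergence is not a true distance metric.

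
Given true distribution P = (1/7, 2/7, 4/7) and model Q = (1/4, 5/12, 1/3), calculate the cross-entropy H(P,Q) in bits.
1.5523 bits

Cross-entropy: H(P,Q) = -Σ p(x) log q(x)

Alternatively: H(P,Q) = H(P) + D_KL(P||Q)
H(P) = 1.3788 bits
D_KL(P||Q) = 0.1735 bits

H(P,Q) = 1.3788 + 0.1735 = 1.5523 bits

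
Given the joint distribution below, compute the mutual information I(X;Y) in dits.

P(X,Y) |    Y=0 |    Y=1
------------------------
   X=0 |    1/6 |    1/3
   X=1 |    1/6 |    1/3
0.0000 dits

Mutual information: I(X;Y) = H(X) + H(Y) - H(X,Y)

Marginals:
P(X) = (1/2, 1/2), H(X) = 0.3010 dits
P(Y) = (1/3, 2/3), H(Y) = 0.2764 dits

Joint entropy: H(X,Y) = 0.5775 dits

I(X;Y) = 0.3010 + 0.2764 - 0.5775 = 0.0000 dits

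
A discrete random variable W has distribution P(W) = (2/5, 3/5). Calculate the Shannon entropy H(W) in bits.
0.9710 bits

Shannon entropy is H(X) = -Σ p(x) log p(x).

For P = (2/5, 3/5):
H = -2/5 × log_2(2/5) -3/5 × log_2(3/5)
H = 0.9710 bits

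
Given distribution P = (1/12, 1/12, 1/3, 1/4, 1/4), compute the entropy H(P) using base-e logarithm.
1.4735 nats

Shannon entropy is H(X) = -Σ p(x) log p(x).

For P = (1/12, 1/12, 1/3, 1/4, 1/4):
H = -1/12 × log_e(1/12) -1/12 × log_e(1/12) -1/3 × log_e(1/3) -1/4 × log_e(1/4) -1/4 × log_e(1/4)
H = 1.4735 nats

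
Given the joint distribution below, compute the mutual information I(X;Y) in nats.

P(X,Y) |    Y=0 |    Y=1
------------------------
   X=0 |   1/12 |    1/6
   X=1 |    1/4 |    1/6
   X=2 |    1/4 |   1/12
0.0522 nats

Mutual information: I(X;Y) = H(X) + H(Y) - H(X,Y)

Marginals:
P(X) = (1/4, 5/12, 1/3), H(X) = 1.0776 nats
P(Y) = (7/12, 5/12), H(Y) = 0.6792 nats

Joint entropy: H(X,Y) = 1.7046 nats

I(X;Y) = 1.0776 + 0.6792 - 1.7046 = 0.0522 nats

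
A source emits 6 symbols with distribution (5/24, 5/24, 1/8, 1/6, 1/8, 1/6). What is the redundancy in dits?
0.0091 dits

Redundancy measures how far a source is from maximum entropy:
R = H_max - H(X)

Maximum entropy for 6 symbols: H_max = log_10(6) = 0.7782 dits
Actual entropy: H(X) = 0.7690 dits
Redundancy: R = 0.7782 - 0.7690 = 0.0091 dits

This redundancy represents potential for compression: the source could be compressed by 0.0091 dits per symbol.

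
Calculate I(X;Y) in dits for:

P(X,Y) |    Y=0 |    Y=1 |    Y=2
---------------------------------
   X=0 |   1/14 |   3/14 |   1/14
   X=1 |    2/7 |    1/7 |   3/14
0.0313 dits

Mutual information: I(X;Y) = H(X) + H(Y) - H(X,Y)

Marginals:
P(X) = (5/14, 9/14), H(X) = 0.2831 dits
P(Y) = (5/14, 5/14, 2/7), H(Y) = 0.4748 dits

Joint entropy: H(X,Y) = 0.7266 dits

I(X;Y) = 0.2831 + 0.4748 - 0.7266 = 0.0313 dits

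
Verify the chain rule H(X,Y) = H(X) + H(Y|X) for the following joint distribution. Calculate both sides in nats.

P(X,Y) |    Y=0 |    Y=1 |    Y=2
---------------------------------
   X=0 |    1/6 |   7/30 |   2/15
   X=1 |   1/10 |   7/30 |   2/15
H(X,Y) = 1.7453, H(X) = 0.6909, H(Y|X) = 1.0544 (all in nats)

Chain rule: H(X,Y) = H(X) + H(Y|X)

Left side — joint entropy directly:
H(X,Y) = -Σ p(x,y) log p(x,y) = 1.7453 nats

Right side — compute H(Y|X) from the conditional distributions:
P(X) = (8/15, 7/15), so H(X) = 0.6909 nats
H(Y|X) = Σ_x P(X=x) · H(Y|X=x):
  P(Y|X=0) = (5/16, 7/16, 1/4), H(Y|X=0) = 1.0717, weight P(X=0) = 8/15
  P(Y|X=1) = (3/14, 1/2, 2/7), H(Y|X=1) = 1.0346, weight P(X=1) = 7/15
H(Y|X) = 1.0544 nats

H(X) + H(Y|X) = 0.6909 + 1.0544 = 1.7453 nats

Both sides equal 1.7453 nats. ✓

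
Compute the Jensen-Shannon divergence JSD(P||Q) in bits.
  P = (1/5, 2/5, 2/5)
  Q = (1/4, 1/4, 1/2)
0.0186 bits

Jensen-Shannon divergence is:
JSD(P||Q) = 0.5 × D_KL(P||M) + 0.5 × D_KL(Q||M)
where M = 0.5 × (P + Q) is the mixture distribution.

M = 0.5 × (1/5, 2/5, 2/5) + 0.5 × (1/4, 1/4, 1/2) = (9/40, 13/40, 9/20)

D_KL(P||M) = 0.0179 bits
D_KL(Q||M) = 0.0194 bits

JSD(P||Q) = 0.5 × 0.0179 + 0.5 × 0.0194 = 0.0186 bits

Unlike KL divergence, JSD is symmetric and bounded: 0 ≤ JSD ≤ log(2).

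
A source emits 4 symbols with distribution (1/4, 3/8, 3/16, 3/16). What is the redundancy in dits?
0.0192 dits

Redundancy measures how far a source is from maximum entropy:
R = H_max - H(X)

Maximum entropy for 4 symbols: H_max = log_10(4) = 0.6021 dits
Actual entropy: H(X) = 0.5829 dits
Redundancy: R = 0.6021 - 0.5829 = 0.0192 dits

This redundancy represents potential for compression: the source could be compressed by 0.0192 dits per symbol.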